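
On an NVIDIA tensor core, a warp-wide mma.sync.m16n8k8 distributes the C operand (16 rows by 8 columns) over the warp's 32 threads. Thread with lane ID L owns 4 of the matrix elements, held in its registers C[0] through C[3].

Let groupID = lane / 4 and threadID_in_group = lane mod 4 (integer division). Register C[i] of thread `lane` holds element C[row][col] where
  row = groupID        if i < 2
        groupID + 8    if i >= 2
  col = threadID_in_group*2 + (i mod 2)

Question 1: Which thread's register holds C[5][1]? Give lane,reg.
r: 5->gid=5,r8=0  c: 1->tid=0,i&1=1
L=5*4+0=20  i=0*2+1=1

20,1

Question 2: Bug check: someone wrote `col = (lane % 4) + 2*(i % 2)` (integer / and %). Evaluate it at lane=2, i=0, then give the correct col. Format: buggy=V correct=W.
`(lane % 4) + 2*(i % 2)`[2,0]->2
lane 2: gid=0 (2/4), tid=2 (2%4)
i=0: r=0+0=0, c=2*2+0=4
col: 2 vs 4

buggy=2 correct=4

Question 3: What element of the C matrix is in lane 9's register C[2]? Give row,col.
10,2

lane 9->9/4=2, 9 mod 4=1
i=2  r:2+8->10  c:2·1+0->2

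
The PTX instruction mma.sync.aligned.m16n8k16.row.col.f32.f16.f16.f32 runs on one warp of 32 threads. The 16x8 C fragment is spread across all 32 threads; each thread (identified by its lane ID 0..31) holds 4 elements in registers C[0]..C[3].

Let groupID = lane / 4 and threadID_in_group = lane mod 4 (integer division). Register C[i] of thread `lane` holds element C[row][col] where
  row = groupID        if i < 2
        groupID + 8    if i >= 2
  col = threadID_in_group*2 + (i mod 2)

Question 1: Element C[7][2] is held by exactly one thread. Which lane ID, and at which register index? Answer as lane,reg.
29,0

r=7→G=7,rhi=0  c=2→T=1,p=0
L=7*4+1=29  i=0*2+0=0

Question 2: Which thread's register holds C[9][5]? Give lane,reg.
6,3

r: 9->gid=1,r8=1  c: 5->tid=2,i&1=1
L=1*4+2=6  i=1*2+1=3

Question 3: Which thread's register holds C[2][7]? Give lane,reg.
11,1

r=2⇒gr=2,Rb=0  c=7⇒th=3,odd=1
L=2*4+3=11  i=0*2+1=1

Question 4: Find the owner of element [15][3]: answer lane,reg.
r=15→G=7,rhi=1  c=3→T=1,p=1
L=7*4+1=29  i=1*2+1=3

29,3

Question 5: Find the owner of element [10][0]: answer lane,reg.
8,2

r:10=>grp=2,rB=1  c:0=>tig=0,lo=0
L=2*4+0=8  i=1*2+0=2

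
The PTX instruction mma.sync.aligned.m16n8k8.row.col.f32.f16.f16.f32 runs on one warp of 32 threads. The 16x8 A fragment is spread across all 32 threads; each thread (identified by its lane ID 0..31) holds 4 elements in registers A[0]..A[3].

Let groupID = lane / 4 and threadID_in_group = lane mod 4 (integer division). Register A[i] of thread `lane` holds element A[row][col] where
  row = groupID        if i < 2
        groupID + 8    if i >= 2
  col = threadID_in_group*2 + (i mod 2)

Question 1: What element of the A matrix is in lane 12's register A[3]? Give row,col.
12: gr=3,th=0
[3] (3+8,0*2+1) = (11,1)

11,1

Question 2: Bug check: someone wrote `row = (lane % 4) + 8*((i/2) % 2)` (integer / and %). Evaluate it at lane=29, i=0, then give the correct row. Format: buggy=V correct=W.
`(lane % 4) + 8*((i/2) % 2)`[29,0]->1
L=29->g=29>>2=7, t=29&3=1
[0]->row 7+0=7  col 1·2+0=2
row: 1 vs 7

buggy=1 correct=7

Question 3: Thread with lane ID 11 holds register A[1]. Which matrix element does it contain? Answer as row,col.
11: gr=2,th=3
[1] (2+0,3*2+1) = (2,7)

2,7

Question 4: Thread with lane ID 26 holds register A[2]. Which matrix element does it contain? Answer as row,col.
26: g=6,t=2
[2] (6+8,2*2+0) = (14,4)

14,4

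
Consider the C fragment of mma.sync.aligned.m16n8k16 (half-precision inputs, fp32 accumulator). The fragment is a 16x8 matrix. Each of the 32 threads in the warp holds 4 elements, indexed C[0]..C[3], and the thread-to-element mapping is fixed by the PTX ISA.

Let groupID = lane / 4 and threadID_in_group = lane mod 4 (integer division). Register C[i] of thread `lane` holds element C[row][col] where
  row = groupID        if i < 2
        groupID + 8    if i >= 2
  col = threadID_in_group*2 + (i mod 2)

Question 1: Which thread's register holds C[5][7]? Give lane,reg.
23,1

r=5⇒gr=5,Rb=0  c=7⇒th=3,odd=1
L=5*4+3=23  i=0*2+1=1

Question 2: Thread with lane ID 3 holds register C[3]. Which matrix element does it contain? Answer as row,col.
lane 3: gid=0 (3/4), tid=3 (3%4)
i=3: r=0+8=8, c=3*2+1=7

8,7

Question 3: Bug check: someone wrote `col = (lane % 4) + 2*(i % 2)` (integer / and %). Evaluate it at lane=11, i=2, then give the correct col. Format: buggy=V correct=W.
`(lane % 4) + 2*(i % 2)`[11,2]→3
11: G=2,T=3
[2] (2+8,3*2+0) = (10,6)
col: 3 vs 6

buggy=3 correct=6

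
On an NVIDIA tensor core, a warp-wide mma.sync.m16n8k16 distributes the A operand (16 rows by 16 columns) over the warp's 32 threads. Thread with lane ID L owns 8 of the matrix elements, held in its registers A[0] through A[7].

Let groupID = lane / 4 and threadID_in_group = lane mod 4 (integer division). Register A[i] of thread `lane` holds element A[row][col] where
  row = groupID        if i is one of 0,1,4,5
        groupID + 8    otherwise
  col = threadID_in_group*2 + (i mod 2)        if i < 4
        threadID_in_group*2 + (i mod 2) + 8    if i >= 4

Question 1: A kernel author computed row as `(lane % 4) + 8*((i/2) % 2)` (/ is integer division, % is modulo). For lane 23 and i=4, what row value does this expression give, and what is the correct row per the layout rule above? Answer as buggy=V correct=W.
`(lane % 4) + 8*((i/2) % 2)`[23,4]->3
lane 23->23/4=5, 23 mod 4=3
i=4  r:5+0->5  c:2·3+0+8->14
row: 3 vs 5

buggy=3 correct=5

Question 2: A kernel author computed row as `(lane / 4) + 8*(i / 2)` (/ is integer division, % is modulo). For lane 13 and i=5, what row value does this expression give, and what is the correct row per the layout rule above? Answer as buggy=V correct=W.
buggy=19 correct=3

`(lane / 4) + 8*(i / 2)`[13,5]⇒19
13: gr=3,th=1
[5] (3+0,1*2+1+8) = (3,11)
row: 19 vs 3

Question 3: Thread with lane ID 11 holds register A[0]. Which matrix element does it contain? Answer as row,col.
L=11->gid=11>>2=2, tid=11&3=3
[0]->row 2+0=2  col 3·2+0+0=6

2,6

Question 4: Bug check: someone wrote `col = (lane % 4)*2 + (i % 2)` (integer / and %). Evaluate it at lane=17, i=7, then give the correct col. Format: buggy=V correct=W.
buggy=3 correct=11

`(lane % 4)*2 + (i % 2)`[17,7]=>3
L=17=>grp=17>>2=4, tig=17&3=1
[7]=>row 4+8=12  col 1·2+1+8=11
col: 3 vs 11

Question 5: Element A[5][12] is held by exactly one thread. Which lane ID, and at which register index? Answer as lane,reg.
22,4

r=5->g=5,rb=0  c=12->cb=1,t=2,b0=0
L=5*4+2=22  i=1*4+0*2+0=4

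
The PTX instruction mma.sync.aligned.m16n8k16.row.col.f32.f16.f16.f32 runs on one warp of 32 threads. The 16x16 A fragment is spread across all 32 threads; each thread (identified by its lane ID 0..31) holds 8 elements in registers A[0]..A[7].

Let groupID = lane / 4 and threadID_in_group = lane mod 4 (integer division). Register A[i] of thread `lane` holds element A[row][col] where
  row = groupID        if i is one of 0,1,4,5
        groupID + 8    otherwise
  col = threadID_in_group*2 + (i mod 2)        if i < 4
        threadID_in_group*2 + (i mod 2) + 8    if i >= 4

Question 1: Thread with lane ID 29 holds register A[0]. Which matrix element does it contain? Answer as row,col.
29: gid=7,tid=1
[0] (7+0,1*2+0+0) = (7,2)

7,2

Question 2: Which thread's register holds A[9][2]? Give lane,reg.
r=9⇒gr=1,Rb=1  c=2⇒Cb=0,th=1,odd=0
L=1*4+1=5  i=0*4+1*2+0=2

5,2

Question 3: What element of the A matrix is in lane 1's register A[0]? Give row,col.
lane 1: g=0 (1/4), t=1 (1%4)
i=0: r=0+0=0, c=1*2+0+0=2

0,2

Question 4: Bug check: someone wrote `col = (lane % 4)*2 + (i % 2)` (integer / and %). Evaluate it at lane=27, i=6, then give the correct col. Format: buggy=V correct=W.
`(lane % 4)*2 + (i % 2)`[27,6]→6
lane 27→27/4=6, 27 mod 4=3
i=6  r:6+8→14  c:2·3+0+8→14
col: 6 vs 14

buggy=6 correct=14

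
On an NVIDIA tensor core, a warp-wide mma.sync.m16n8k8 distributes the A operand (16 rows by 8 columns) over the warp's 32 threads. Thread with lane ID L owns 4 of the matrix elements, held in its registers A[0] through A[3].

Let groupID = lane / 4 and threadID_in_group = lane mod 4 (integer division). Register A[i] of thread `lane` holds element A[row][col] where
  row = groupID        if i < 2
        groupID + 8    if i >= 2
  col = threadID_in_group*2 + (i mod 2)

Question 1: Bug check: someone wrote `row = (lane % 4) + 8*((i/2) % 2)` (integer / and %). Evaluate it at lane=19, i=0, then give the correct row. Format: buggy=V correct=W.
buggy=3 correct=4

`(lane % 4) + 8*((i/2) % 2)`[19,0]⇒3
lane 19⇒19/4=4, 19 mod 4=3
i=0  r:4+0⇒4  c:2·3+0⇒6
row: 3 vs 4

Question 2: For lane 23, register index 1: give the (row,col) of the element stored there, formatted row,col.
5,7

L=23=>grp=23>>2=5, tig=23&3=3
[1]=>row 5+0=5  col 3·2+1=7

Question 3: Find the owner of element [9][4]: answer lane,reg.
r=9->g=1,rb=1  c=4->t=2,b0=0
L=1*4+2=6  i=1*2+0=2

6,2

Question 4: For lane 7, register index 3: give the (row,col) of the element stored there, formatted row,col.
lane 7⇒7/4=1, 7 mod 4=3
i=3  r:1+8⇒9  c:2·3+1⇒7

9,7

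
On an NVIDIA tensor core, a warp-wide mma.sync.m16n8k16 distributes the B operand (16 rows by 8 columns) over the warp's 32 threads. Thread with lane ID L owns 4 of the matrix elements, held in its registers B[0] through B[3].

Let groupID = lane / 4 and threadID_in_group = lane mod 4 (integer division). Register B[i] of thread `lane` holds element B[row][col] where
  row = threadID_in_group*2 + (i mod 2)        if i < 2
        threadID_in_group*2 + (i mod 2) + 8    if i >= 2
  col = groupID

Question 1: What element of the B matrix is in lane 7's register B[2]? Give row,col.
14,1

7: gr=1,th=3
[2] (3*2+0+8,1) = (14,1)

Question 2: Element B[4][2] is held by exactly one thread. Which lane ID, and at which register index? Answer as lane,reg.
10,0

c=2→G=2  r=4→rhi=0,T=2,p=0
L=2*4+2=10  i=0*2+0=0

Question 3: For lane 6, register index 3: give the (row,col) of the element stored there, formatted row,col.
13,1

lane 6->6/4=1, 6 mod 4=2
i=3  r:2·2+1+8->13  c:1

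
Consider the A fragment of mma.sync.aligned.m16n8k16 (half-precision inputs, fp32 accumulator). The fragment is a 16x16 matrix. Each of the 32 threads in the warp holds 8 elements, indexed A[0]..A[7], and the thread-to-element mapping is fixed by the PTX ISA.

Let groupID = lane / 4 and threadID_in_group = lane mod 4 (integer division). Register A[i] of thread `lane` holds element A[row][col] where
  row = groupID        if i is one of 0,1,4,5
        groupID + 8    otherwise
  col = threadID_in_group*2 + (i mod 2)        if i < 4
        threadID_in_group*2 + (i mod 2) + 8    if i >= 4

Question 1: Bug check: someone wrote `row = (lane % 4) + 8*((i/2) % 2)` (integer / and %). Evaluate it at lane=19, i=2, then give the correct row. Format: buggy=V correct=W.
buggy=11 correct=12

`(lane % 4) + 8*((i/2) % 2)`[19,2]→11
lane 19: G=4 (19/4), T=3 (19%4)
i=2: r=4+8=12, c=3*2+0+0=6
row: 11 vs 12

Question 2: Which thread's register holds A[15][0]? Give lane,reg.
r=15->g=7,rb=1  c=0->cb=0,t=0,b0=0
L=7*4+0=28  i=0*4+1*2+0=2

28,2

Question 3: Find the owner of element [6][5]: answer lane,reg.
26,1

r=6→G=6,rhi=0  c=5→chi=0,T=2,p=1
L=6*4+2=26  i=0*4+0*2+1=1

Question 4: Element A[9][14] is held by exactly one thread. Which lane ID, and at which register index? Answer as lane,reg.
7,6

r=9⇒gr=1,Rb=1  c=14⇒Cb=1,th=3,odd=0
L=1*4+3=7  i=1*4+1*2+0=6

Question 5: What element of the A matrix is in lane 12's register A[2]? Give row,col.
11,0

12: G=3,T=0
[2] (3+8,0*2+0+0) = (11,0)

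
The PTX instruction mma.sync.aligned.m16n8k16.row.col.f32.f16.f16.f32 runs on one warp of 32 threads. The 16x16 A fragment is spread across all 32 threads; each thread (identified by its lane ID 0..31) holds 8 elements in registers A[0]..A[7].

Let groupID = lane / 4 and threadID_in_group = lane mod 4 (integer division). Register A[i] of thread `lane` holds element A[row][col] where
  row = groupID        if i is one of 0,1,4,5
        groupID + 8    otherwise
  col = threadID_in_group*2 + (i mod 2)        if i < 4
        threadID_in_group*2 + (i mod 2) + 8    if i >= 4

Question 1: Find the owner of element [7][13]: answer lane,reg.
30,5

r=7⇒gr=7,Rb=0  c=13⇒Cb=1,th=2,odd=1
L=7*4+2=30  i=1*4+0*2+1=5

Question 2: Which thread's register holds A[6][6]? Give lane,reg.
r: 6->gid=6,r8=0  c: 6->c8=0,tid=3,i&1=0
L=6*4+3=27  i=0*4+0*2+0=0

27,0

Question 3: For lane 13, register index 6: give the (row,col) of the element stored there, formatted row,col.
11,10

lane 13->13/4=3, 13 mod 4=1
i=6  r:3+8->11  c:2·1+0+8->10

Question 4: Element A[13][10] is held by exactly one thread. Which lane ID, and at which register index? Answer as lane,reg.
21,6

r=13→G=5,rhi=1  c=10→chi=1,T=1,p=0
L=5*4+1=21  i=1*4+1*2+0=6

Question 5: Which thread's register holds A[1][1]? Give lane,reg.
4,1

r:1=>grp=1,rB=0  c:1=>cB=0,tig=0,lo=1
L=1*4+0=4  i=0*4+0*2+1=1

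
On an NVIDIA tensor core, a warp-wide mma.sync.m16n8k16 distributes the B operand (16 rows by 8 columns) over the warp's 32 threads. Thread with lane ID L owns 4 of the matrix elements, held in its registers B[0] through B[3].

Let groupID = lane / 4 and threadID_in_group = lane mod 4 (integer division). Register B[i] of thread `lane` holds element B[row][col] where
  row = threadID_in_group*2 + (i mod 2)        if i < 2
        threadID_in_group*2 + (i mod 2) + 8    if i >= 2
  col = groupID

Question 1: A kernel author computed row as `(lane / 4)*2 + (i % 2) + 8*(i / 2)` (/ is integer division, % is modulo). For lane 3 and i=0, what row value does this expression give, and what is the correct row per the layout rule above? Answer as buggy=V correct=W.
buggy=0 correct=6

`(lane / 4)*2 + (i % 2) + 8*(i / 2)`[3,0]=>0
L=3=>grp=3>>2=0, tig=3&3=3
[0]=>row 3·2+0+0=6  col grp=0
row: 0 vs 6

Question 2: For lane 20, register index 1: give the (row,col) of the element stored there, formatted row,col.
20: g=5,t=0
[1] (0*2+1+0,5) = (1,5)

1,5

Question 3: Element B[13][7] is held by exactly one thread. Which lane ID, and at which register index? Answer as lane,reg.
30,3

c:7=>grp=7  r:13=>rB=1,tig=2,lo=1
L=7*4+2=30  i=1*2+1=3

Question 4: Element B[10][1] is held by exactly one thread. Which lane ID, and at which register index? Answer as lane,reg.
c=1→G=1  r=10→rhi=1,T=1,p=0
L=1*4+1=5  i=1*2+0=2

5,2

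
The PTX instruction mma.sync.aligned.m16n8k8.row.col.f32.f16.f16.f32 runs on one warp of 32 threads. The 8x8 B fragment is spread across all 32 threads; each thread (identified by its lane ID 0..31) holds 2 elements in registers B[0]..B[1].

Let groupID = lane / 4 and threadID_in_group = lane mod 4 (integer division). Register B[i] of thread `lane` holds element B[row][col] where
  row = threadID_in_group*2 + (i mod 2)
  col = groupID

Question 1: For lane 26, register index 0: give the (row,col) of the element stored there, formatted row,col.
lane 26: G=6 (26/4), T=2 (26%4)
i=0: r=2*2+0=4, c=G=6

4,6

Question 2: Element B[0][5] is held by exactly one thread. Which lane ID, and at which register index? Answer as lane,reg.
20,0

c=5->g=5  r=0->t=0,b0=0
L=5*4+0=20  i=0=0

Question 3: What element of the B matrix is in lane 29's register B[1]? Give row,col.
L=29->g=29>>2=7, t=29&3=1
[1]->row 1·2+1=3  col g=7

3,7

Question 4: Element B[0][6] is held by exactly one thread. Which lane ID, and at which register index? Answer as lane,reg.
24,0

c=6⇒gr=6  r=0⇒th=0,odd=0
L=6*4+0=24  i=0=0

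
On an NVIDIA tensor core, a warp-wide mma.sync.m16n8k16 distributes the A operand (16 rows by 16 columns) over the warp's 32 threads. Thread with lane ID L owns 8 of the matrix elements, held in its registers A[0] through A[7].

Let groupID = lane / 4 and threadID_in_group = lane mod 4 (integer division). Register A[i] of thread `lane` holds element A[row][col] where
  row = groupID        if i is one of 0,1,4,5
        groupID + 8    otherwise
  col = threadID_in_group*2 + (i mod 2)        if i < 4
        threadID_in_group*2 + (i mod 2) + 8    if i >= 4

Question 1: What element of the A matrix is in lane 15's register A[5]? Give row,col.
3,15

lane 15⇒15/4=3, 15 mod 4=3
i=5  r:3+0⇒3  c:2·3+1+8⇒15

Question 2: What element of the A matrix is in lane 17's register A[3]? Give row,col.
lane 17: G=4 (17/4), T=1 (17%4)
i=3: r=4+8=12, c=1*2+1+0=3

12,3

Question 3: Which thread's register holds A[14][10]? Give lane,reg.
r=14→G=6,rhi=1  c=10→chi=1,T=1,p=0
L=6*4+1=25  i=1*4+1*2+0=6

25,6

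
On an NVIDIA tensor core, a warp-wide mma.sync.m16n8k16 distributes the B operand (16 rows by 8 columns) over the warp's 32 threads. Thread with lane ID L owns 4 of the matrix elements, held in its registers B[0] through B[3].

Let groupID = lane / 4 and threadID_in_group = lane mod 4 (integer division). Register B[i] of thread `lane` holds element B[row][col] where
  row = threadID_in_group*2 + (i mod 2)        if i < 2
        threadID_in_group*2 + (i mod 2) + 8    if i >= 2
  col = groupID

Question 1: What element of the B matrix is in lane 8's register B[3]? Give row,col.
9,2

L=8->gid=8>>2=2, tid=8&3=0
[3]->row 0·2+1+8=9  col gid=2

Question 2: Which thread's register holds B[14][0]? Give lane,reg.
c: 0->gid=0  r: 14->r8=1,tid=3,i&1=0
L=0*4+3=3  i=1*2+0=2

3,2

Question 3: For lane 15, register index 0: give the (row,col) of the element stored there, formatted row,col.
6,3

lane 15: gid=3 (15/4), tid=3 (15%4)
i=0: r=3*2+0+0=6, c=gid=3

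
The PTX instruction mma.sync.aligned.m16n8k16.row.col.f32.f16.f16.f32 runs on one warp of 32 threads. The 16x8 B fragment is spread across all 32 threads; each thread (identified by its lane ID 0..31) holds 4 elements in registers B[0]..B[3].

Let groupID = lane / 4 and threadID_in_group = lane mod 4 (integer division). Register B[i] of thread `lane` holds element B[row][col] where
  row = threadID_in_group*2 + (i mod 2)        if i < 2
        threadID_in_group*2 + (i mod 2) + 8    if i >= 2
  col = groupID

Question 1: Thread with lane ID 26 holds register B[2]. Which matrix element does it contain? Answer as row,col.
L=26->g=26>>2=6, t=26&3=2
[2]->row 2·2+0+8=12  col g=6

12,6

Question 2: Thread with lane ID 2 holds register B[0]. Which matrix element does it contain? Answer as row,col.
4,0

lane 2: gid=0 (2/4), tid=2 (2%4)
i=0: r=2*2+0+0=4, c=gid=0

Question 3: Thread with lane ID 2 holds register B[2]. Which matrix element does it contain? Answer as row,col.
12,0

lane 2->2/4=0, 2 mod 4=2
i=2  r:2·2+0+8->12  c:0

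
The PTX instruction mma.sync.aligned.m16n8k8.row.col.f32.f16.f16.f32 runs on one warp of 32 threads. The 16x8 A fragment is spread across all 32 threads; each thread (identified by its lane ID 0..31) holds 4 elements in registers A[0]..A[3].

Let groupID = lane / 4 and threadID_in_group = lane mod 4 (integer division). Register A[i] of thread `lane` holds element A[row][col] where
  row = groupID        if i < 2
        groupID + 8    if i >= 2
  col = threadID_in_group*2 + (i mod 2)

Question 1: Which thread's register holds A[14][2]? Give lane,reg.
25,2

r=14->g=6,rb=1  c=2->t=1,b0=0
L=6*4+1=25  i=1*2+0=2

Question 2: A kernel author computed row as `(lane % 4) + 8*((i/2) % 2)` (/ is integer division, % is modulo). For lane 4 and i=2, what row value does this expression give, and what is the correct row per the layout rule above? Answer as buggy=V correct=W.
buggy=8 correct=9

`(lane % 4) + 8*((i/2) % 2)`[4,2]->8
4: gid=1,tid=0
[2] (1+8,0*2+0) = (9,0)
row: 8 vs 9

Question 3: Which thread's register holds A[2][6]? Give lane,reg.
11,0

r:2=>grp=2,rB=0  c:6=>tig=3,lo=0
L=2*4+3=11  i=0*2+0=0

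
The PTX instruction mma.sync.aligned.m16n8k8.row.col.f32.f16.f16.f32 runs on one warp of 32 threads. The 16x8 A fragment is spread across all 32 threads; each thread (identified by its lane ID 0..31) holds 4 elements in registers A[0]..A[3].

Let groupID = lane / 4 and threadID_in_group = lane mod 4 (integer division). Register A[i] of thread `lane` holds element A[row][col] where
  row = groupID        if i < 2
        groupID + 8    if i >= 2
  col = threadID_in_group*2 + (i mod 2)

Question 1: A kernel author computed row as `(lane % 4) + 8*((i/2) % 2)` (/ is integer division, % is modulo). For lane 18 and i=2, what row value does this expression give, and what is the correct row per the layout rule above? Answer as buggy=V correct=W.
`(lane % 4) + 8*((i/2) % 2)`[18,2]->10
lane 18->18/4=4, 18 mod 4=2
i=2  r:4+8->12  c:2·2+0->4
row: 10 vs 12

buggy=10 correct=12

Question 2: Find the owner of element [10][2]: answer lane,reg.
9,2

r: 10->gid=2,r8=1  c: 2->tid=1,i&1=0
L=2*4+1=9  i=1*2+0=2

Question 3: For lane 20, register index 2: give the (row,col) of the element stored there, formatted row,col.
13,0

L=20->g=20>>2=5, t=20&3=0
[2]->row 5+8=13  col 0·2+0=0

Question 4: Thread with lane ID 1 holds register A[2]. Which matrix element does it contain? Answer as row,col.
8,2

1: gid=0,tid=1
[2] (0+8,1*2+0) = (8,2)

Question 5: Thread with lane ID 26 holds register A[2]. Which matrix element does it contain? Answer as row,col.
L=26=>grp=26>>2=6, tig=26&3=2
[2]=>row 6+8=14  col 2·2+0=4

14,4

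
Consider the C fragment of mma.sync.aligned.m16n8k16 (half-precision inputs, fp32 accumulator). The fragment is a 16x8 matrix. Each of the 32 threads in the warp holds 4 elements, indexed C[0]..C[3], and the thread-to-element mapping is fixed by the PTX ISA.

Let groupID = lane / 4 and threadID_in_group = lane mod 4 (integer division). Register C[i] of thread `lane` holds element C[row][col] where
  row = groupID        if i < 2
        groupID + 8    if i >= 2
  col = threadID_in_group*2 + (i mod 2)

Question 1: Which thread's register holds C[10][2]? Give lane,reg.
9,2

r:10=>grp=2,rB=1  c:2=>tig=1,lo=0
L=2*4+1=9  i=1*2+0=2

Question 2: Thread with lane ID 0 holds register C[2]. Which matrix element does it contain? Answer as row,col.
8,0

L=0->gid=0>>2=0, tid=0&3=0
[2]->row 0+8=8  col 0·2+0=0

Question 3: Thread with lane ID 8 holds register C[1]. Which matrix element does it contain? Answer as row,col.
lane 8: gid=2 (8/4), tid=0 (8%4)
i=1: r=2+0=2, c=0*2+1=1

2,1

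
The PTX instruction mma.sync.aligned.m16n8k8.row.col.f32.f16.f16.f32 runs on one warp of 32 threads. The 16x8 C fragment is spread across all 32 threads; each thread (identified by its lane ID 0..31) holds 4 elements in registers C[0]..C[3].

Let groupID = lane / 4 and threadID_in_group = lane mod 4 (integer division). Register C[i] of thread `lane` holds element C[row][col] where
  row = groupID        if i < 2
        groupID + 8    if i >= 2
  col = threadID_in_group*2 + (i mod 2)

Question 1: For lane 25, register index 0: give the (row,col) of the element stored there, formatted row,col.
6,2

L=25⇒gr=25>>2=6, th=25&3=1
[0]⇒row 6+0=6  col 1·2+0=2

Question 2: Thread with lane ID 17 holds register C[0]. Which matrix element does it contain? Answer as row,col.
4,2

17: g=4,t=1
[0] (4+0,1*2+0) = (4,2)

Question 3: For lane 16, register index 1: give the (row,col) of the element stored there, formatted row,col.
4,1

L=16→G=16>>2=4, T=16&3=0
[1]→row 4+0=4  col 0·2+1=1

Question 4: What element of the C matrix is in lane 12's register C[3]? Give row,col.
11,1

L=12=>grp=12>>2=3, tig=12&3=0
[3]=>row 3+8=11  col 0·2+1=1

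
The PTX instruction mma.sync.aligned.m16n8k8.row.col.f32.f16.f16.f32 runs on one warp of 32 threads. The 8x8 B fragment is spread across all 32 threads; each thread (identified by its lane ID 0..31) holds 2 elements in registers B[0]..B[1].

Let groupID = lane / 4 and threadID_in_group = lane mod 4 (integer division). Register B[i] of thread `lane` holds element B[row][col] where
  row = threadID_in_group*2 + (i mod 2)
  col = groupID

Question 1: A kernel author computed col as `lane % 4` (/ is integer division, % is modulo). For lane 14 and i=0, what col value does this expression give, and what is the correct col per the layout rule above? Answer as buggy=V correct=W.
`lane % 4`[14,0]=>2
lane 14: grp=3 (14/4), tig=2 (14%4)
i=0: r=2*2+0=4, c=grp=3
col: 2 vs 3

buggy=2 correct=3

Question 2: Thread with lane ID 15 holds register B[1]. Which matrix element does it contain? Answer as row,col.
lane 15: gid=3 (15/4), tid=3 (15%4)
i=1: r=3*2+1=7, c=gid=3

7,3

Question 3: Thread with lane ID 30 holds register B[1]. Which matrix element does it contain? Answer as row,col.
lane 30->30/4=7, 30 mod 4=2
i=1  r:2·2+1->5  c:7

5,7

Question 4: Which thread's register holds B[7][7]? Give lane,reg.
31,1

c=7→G=7  r=7→T=3,p=1
L=7*4+3=31  i=1=1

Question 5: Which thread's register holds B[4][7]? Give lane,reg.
c=7→G=7  r=4→T=2,p=0
L=7*4+2=30  i=0=0

30,0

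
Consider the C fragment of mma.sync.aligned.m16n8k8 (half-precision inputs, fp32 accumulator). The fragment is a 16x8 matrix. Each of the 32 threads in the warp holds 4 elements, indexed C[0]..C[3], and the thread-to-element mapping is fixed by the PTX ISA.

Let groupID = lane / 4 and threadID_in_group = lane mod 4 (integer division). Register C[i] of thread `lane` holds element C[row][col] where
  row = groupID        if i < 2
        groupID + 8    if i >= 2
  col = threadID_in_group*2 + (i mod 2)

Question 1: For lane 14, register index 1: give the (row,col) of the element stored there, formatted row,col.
14: G=3,T=2
[1] (3+0,2*2+1) = (3,5)

3,5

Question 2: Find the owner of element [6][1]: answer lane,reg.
24,1

r=6->g=6,rb=0  c=1->t=0,b0=1
L=6*4+0=24  i=0*2+1=1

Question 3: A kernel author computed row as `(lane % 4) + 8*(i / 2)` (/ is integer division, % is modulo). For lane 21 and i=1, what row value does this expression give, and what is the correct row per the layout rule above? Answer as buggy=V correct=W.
`(lane % 4) + 8*(i / 2)`[21,1]->1
L=21->gid=21>>2=5, tid=21&3=1
[1]->row 5+0=5  col 1·2+1=3
row: 1 vs 5

buggy=1 correct=5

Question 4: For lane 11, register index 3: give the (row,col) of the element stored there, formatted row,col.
10,7

lane 11=>11/4=2, 11 mod 4=3
i=3  r:2+8=>10  c:2·3+1=>7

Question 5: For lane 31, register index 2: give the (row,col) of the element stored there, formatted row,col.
15,6

31: grp=7,tig=3
[2] (7+8,3*2+0) = (15,6)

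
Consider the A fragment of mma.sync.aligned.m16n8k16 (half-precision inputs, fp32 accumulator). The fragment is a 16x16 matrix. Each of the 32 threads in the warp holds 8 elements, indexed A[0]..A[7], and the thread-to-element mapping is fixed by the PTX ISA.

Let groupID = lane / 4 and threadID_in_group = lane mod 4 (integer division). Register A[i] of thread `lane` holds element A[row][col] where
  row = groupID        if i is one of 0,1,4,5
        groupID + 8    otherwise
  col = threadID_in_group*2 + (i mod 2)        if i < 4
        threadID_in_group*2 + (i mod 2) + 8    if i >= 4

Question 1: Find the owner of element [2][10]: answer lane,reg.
r: 2->gid=2,r8=0  c: 10->c8=1,tid=1,i&1=0
L=2*4+1=9  i=1*4+0*2+0=4

9,4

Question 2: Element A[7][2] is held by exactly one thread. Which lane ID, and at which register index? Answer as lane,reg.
r=7⇒gr=7,Rb=0  c=2⇒Cb=0,th=1,odd=0
L=7*4+1=29  i=0*4+0*2+0=0

29,0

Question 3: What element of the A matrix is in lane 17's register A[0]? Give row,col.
4,2

17: grp=4,tig=1
[0] (4+0,1*2+0+0) = (4,2)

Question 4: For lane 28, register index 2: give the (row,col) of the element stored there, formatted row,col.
15,0

L=28->g=28>>2=7, t=28&3=0
[2]->row 7+8=15  col 0·2+0+0=0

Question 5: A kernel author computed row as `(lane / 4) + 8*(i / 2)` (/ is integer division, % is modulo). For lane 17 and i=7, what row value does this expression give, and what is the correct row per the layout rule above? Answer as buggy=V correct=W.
buggy=28 correct=12

`(lane / 4) + 8*(i / 2)`[17,7]⇒28
lane 17⇒17/4=4, 17 mod 4=1
i=7  r:4+8⇒12  c:2·1+1+8⇒11
row: 28 vs 12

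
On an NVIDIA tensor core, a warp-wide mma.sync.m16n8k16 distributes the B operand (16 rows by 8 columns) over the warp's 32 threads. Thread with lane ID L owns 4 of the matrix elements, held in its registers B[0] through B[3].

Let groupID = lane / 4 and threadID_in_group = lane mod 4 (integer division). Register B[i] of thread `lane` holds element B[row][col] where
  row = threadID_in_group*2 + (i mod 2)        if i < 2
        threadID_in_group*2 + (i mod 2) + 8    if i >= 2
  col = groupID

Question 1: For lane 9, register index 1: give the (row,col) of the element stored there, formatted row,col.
L=9=>grp=9>>2=2, tig=9&3=1
[1]=>row 1·2+1+0=3  col grp=2

3,2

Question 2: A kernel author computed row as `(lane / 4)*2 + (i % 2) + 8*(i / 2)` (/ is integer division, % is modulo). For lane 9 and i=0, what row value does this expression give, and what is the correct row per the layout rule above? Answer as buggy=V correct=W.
`(lane / 4)*2 + (i % 2) + 8*(i / 2)`[9,0]→4
lane 9→9/4=2, 9 mod 4=1
i=0  r:2·1+0+0→2  c:2
row: 4 vs 2

buggy=4 correct=2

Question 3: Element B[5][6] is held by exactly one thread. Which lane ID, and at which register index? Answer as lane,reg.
26,1

c:6=>grp=6  r:5=>rB=0,tig=2,lo=1
L=6*4+2=26  i=0*2+1=1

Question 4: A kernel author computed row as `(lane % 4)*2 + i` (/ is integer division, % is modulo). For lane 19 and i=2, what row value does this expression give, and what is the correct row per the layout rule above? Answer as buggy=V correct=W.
`(lane % 4)*2 + i`[19,2]->8
lane 19->19/4=4, 19 mod 4=3
i=2  r:2·3+0+8->14  c:4
row: 8 vs 14

buggy=8 correct=14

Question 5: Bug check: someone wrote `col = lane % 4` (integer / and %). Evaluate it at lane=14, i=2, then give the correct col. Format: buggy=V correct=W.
buggy=2 correct=3

`lane % 4`[14,2]->2
14: gid=3,tid=2
[2] (2*2+0+8,3) = (12,3)
col: 2 vs 3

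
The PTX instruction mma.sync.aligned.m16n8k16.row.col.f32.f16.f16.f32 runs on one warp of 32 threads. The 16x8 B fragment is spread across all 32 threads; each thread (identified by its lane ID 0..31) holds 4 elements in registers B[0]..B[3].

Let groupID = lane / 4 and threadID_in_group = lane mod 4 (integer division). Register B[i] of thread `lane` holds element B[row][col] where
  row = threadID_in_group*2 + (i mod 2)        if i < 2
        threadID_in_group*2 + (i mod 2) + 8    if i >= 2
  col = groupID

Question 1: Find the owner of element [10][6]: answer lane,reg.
25,2

c=6->g=6  r=10->rb=1,t=1,b0=0
L=6*4+1=25  i=1*2+0=2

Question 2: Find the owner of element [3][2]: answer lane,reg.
c=2→G=2  r=3→rhi=0,T=1,p=1
L=2*4+1=9  i=0*2+1=1

9,1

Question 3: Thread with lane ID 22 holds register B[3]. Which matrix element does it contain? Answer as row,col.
lane 22: grp=5 (22/4), tig=2 (22%4)
i=3: r=2*2+1+8=13, c=grp=5

13,5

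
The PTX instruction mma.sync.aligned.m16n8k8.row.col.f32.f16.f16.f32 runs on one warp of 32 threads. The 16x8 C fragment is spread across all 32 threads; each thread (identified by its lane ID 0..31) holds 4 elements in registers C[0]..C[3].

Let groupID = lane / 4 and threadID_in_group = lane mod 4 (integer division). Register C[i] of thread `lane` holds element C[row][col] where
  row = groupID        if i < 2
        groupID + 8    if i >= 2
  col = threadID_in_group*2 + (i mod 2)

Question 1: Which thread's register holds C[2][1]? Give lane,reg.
8,1

r:2=>grp=2,rB=0  c:1=>tig=0,lo=1
L=2*4+0=8  i=0*2+1=1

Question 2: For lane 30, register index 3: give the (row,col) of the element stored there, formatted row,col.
15,5

lane 30->30/4=7, 30 mod 4=2
i=3  r:7+8->15  c:2·2+1->5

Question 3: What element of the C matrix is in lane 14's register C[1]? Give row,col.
lane 14->14/4=3, 14 mod 4=2
i=1  r:3+0->3  c:2·2+1->5

3,5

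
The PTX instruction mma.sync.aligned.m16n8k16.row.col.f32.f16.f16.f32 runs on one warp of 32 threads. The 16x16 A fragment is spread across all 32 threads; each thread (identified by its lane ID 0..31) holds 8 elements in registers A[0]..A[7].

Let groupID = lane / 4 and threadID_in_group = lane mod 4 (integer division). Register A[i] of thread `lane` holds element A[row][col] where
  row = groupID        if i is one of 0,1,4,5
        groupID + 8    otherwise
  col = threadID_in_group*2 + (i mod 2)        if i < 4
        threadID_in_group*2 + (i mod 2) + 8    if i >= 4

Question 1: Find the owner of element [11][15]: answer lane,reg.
15,7

r=11→G=3,rhi=1  c=15→chi=1,T=3,p=1
L=3*4+3=15  i=1*4+1*2+1=7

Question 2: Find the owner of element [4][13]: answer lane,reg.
r=4→G=4,rhi=0  c=13→chi=1,T=2,p=1
L=4*4+2=18  i=1*4+0*2+1=5

18,5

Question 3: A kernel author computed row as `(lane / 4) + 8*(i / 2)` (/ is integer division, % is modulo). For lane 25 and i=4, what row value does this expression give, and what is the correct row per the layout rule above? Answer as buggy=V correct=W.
buggy=22 correct=6

`(lane / 4) + 8*(i / 2)`[25,4]->22
lane 25->25/4=6, 25 mod 4=1
i=4  r:6+0->6  c:2·1+0+8->10
row: 22 vs 6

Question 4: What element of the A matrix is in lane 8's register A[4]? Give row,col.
L=8=>grp=8>>2=2, tig=8&3=0
[4]=>row 2+0=2  col 0·2+0+8=8

2,8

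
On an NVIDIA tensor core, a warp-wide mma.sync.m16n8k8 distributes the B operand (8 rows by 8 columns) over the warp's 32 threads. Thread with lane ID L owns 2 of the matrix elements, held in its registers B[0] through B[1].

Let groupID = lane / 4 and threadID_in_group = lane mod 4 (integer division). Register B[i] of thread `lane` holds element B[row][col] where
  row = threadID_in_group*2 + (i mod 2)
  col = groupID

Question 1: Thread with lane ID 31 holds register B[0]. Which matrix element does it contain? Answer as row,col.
lane 31: g=7 (31/4), t=3 (31%4)
i=0: r=3*2+0=6, c=g=7

6,7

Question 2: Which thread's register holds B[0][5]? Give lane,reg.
c=5→G=5  r=0→T=0,p=0
L=5*4+0=20  i=0=0

20,0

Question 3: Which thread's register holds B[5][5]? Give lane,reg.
c: 5->gid=5  r: 5->tid=2,i&1=1
L=5*4+2=22  i=1=1

22,1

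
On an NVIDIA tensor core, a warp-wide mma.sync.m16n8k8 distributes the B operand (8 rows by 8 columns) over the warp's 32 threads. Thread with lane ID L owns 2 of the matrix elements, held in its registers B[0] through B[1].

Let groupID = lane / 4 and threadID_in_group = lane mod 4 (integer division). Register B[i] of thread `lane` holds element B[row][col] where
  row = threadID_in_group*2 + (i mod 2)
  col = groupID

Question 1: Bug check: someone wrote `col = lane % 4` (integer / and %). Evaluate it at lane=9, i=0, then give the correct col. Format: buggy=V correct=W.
`lane % 4`[9,0]->1
9: gid=2,tid=1
[0] (1*2+0,2) = (2,2)
col: 1 vs 2

buggy=1 correct=2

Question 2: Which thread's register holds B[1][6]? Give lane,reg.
c: 6->gid=6  r: 1->tid=0,i&1=1
L=6*4+0=24  i=1=1

24,1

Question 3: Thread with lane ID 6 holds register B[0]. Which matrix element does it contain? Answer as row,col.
L=6⇒gr=6>>2=1, th=6&3=2
[0]⇒row 2·2+0=4  col gr=1

4,1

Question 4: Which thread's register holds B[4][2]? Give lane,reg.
10,0

c=2→G=2  r=4→T=2,p=0
L=2*4+2=10  i=0=0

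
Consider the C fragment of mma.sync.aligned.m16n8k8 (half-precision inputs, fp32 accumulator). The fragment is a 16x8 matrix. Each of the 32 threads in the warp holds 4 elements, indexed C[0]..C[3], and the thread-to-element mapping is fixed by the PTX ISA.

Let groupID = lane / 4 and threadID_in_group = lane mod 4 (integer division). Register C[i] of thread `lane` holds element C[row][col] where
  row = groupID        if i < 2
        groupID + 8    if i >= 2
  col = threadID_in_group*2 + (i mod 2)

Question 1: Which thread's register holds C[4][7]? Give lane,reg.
r=4→G=4,rhi=0  c=7→T=3,p=1
L=4*4+3=19  i=0*2+1=1

19,1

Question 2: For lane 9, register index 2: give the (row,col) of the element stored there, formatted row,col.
9: G=2,T=1
[2] (2+8,1*2+0) = (10,2)

10,2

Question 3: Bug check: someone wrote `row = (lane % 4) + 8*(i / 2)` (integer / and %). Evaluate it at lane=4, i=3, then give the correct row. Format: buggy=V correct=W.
`(lane % 4) + 8*(i / 2)`[4,3]→8
L=4→G=4>>2=1, T=4&3=0
[3]→row 1+8=9  col 0·2+1=1
row: 8 vs 9

buggy=8 correct=9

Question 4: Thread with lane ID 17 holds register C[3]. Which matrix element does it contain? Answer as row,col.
12,3

17: gr=4,th=1
[3] (4+8,1*2+1) = (12,3)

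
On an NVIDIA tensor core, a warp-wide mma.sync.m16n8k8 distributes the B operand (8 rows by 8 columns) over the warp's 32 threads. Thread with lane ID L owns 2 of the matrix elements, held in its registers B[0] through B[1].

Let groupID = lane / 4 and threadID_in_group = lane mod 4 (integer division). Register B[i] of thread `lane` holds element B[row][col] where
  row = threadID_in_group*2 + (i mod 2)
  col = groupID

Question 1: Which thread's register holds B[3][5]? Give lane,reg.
21,1

c=5->g=5  r=3->t=1,b0=1
L=5*4+1=21  i=1=1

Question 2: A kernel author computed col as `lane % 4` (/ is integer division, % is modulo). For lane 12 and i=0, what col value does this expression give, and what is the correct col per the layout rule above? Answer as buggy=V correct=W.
`lane % 4`[12,0]→0
lane 12: G=3 (12/4), T=0 (12%4)
i=0: r=0*2+0=0, c=G=3
col: 0 vs 3

buggy=0 correct=3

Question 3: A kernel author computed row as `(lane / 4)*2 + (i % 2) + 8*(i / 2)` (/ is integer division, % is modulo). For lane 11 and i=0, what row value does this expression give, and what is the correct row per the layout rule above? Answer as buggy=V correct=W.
buggy=4 correct=6

`(lane / 4)*2 + (i % 2) + 8*(i / 2)`[11,0]=>4
lane 11=>11/4=2, 11 mod 4=3
i=0  r:2·3+0=>6  c:2
row: 4 vs 6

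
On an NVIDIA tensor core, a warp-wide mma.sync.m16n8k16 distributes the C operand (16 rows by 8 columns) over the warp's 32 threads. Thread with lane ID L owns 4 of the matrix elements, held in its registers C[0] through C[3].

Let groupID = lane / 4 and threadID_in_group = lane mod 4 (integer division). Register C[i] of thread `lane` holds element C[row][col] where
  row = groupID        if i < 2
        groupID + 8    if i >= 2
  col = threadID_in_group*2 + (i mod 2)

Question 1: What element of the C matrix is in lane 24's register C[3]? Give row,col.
14,1

lane 24->24/4=6, 24 mod 4=0
i=3  r:6+8->14  c:2·0+1->1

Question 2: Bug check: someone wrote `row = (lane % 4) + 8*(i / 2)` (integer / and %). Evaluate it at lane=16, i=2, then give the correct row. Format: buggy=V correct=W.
`(lane % 4) + 8*(i / 2)`[16,2]->8
lane 16->16/4=4, 16 mod 4=0
i=2  r:4+8->12  c:2·0+0->0
row: 8 vs 12

buggy=8 correct=12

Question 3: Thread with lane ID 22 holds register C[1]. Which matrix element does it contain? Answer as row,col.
5,5

22: g=5,t=2
[1] (5+0,2*2+1) = (5,5)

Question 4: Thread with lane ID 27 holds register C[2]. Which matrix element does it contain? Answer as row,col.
lane 27->27/4=6, 27 mod 4=3
i=2  r:6+8->14  c:2·3+0->6

14,6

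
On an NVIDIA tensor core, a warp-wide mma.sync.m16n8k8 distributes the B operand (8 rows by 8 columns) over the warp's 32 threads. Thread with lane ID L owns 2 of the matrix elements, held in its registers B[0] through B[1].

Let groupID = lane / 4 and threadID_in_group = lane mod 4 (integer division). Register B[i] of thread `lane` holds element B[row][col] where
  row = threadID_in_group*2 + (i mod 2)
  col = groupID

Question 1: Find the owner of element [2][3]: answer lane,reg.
c=3->g=3  r=2->t=1,b0=0
L=3*4+1=13  i=0=0

13,0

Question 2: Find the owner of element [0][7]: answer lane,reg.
c=7⇒gr=7  r=0⇒th=0,odd=0
L=7*4+0=28  i=0=0

28,0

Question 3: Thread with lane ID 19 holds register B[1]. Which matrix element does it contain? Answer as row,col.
19: grp=4,tig=3
[1] (3*2+1,4) = (7,4)

7,4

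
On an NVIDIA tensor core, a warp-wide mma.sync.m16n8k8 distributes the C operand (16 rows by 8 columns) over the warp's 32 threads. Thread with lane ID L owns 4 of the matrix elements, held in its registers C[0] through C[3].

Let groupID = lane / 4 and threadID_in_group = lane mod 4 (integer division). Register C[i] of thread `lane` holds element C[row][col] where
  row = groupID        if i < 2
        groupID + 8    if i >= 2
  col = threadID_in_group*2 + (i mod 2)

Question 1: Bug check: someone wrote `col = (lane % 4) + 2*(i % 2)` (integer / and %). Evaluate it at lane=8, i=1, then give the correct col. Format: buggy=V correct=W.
`(lane % 4) + 2*(i % 2)`[8,1]=>2
L=8=>grp=8>>2=2, tig=8&3=0
[1]=>row 2+0=2  col 0·2+1=1
col: 2 vs 1

buggy=2 correct=1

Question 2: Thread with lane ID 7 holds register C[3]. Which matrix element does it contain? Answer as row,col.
lane 7: G=1 (7/4), T=3 (7%4)
i=3: r=1+8=9, c=3*2+1=7

9,7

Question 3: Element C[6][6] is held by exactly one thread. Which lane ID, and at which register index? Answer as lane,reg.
r=6->g=6,rb=0  c=6->t=3,b0=0
L=6*4+3=27  i=0*2+0=0

27,0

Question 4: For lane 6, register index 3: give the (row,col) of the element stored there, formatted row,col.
9,5

lane 6: G=1 (6/4), T=2 (6%4)
i=3: r=1+8=9, c=2*2+1=5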